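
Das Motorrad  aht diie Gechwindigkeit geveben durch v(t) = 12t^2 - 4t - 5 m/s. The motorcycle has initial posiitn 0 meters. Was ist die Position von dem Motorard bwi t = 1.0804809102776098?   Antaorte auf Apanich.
Necesitamos integrar nuestra ecuación de la velocidad v(t) = 12·t^2 - 4·t - 5 1 vez. Tomando ∫v(t)dt y aplicando x(0) = 0, encontramos x(t) = 4·t^3 - 2·t^2 - 5·t. De la ecuación de la posición x(t) = 4·t^3 - 2·t^2 - 5·t, sustituimos t = 1.0804809102776098 para obtener x = -2.69170034359813.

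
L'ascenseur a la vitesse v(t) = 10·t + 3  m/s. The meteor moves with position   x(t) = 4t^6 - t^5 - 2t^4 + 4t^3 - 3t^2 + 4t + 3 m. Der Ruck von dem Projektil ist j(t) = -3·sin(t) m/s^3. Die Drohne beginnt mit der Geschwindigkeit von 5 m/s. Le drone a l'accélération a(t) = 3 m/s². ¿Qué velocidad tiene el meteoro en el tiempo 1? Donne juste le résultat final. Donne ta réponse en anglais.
The answer is 21.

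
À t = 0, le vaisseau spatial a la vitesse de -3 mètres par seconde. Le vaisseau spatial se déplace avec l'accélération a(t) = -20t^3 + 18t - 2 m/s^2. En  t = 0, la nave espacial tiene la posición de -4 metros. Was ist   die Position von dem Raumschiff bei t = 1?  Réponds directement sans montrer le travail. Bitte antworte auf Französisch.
x(1) = -6.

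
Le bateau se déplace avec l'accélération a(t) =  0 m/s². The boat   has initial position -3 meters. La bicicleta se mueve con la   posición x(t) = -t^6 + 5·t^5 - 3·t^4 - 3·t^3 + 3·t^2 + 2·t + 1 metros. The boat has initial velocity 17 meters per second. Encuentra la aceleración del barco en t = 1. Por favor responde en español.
Tenemos la aceleración a(t) = 0. Sustituyendo t = 1: a(1) = 0.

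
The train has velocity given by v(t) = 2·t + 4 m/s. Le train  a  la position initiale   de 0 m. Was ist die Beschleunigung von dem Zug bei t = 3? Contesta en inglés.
To solve this, we need to take 1 derivative of our velocity equation v(t) = 2·t + 4. Taking d/dt of v(t), we find a(t) = 2. From the given acceleration equation a(t) = 2, we substitute t = 3 to get a = 2.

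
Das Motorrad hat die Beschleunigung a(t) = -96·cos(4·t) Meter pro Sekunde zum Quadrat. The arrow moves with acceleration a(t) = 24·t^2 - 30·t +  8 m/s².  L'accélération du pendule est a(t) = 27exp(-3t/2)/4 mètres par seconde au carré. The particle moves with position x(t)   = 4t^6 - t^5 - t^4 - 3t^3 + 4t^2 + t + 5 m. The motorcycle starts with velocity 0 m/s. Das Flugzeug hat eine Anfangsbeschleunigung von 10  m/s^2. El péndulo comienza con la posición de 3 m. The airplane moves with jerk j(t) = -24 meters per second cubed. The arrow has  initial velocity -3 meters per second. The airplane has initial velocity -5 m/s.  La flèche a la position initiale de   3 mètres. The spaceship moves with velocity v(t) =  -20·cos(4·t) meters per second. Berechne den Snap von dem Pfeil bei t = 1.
Wir müssen unsere Gleichung für die Beschleunigung a(t) = 24·t^2 - 30·t + 8 2-mal ableiten. Mit d/dt von a(t) finden wir j(t) = 48·t - 30. Mit d/dt von j(t) finden wir s(t) = 48. Mit s(t) = 48 und Einsetzen von t = 1, finden wir s = 48.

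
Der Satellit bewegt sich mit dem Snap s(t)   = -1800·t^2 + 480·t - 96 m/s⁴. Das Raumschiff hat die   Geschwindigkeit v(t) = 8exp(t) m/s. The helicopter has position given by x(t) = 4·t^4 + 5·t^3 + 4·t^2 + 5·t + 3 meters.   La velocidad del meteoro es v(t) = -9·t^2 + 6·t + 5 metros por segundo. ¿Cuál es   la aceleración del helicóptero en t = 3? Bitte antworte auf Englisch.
We must differentiate our position equation x(t) = 4·t^4 + 5·t^3 + 4·t^2 + 5·t + 3 2 times. Differentiating position, we get velocity: v(t) = 16·t^3 + 15·t^2 + 8·t + 5. Differentiating velocity, we get acceleration: a(t) = 48·t^2 + 30·t + 8. Using a(t) = 48·t^2 + 30·t + 8 and substituting t = 3, we find a = 530.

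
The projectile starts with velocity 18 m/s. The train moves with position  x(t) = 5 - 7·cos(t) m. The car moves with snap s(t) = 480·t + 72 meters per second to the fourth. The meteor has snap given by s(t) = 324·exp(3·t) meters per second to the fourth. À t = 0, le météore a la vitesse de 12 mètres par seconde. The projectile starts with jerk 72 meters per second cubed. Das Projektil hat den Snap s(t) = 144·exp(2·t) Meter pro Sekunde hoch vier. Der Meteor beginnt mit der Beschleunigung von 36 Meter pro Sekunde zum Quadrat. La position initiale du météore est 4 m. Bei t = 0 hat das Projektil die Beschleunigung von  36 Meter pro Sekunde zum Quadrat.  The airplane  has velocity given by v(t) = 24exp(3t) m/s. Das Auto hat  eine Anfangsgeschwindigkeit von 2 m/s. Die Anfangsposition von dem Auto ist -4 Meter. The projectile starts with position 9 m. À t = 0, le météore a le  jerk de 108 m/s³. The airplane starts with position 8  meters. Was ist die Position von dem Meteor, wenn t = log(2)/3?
Wir müssen das Integral unserer Gleichung für den Snap s(t) = 324·exp(3·t) 4-mal finden. Das Integral von dem Snap ist der Ruck. Mit j(0) = 108 erhalten wir j(t) = 108·exp(3·t). Die Stammfunktion von dem Ruck, mit a(0) = 36, ergibt die Beschleunigung: a(t) = 36·exp(3·t). Das Integral von der Beschleunigung, mit v(0) = 12, ergibt die Geschwindigkeit: v(t) = 12·exp(3·t). Mit ∫v(t)dt und Anwendung von x(0) = 4, finden wir x(t) = 4·exp(3·t). Mit x(t) = 4·exp(3·t) und Einsetzen von t = log(2)/3, finden wir x = 8.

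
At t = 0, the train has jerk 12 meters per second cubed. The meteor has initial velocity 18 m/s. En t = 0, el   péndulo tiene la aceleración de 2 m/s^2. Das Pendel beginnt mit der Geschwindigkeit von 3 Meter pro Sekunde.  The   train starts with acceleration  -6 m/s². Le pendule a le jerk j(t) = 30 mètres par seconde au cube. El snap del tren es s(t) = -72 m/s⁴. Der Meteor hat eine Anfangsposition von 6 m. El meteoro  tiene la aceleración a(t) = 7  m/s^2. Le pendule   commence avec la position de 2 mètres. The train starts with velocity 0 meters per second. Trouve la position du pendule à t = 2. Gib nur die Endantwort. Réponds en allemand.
Die Antwort ist 52.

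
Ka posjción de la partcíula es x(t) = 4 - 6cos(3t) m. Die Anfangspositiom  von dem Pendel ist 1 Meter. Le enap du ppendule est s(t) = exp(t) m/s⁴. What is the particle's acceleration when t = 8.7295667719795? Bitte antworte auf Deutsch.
Ausgehend von der Position x(t) = 4 - 6·cos(3·t), nehmen wir 2 Ableitungen. Durch Ableiten von der Position erhalten wir die Geschwindigkeit: v(t) = 18·sin(3·t). Mit d/dt von v(t) finden wir a(t) = 54·cos(3·t). Wir haben die Beschleunigung a(t) = 54·cos(3·t). Durch Einsetzen von t = 8.7295667719795: a(8.7295667719795) = 26.5892324381620.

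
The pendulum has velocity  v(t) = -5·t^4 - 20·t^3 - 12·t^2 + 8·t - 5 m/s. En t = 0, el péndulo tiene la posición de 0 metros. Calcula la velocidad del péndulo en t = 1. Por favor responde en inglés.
We have velocity v(t) = -5·t^4 - 20·t^3 - 12·t^2 + 8·t - 5. Substituting t = 1: v(1) = -34.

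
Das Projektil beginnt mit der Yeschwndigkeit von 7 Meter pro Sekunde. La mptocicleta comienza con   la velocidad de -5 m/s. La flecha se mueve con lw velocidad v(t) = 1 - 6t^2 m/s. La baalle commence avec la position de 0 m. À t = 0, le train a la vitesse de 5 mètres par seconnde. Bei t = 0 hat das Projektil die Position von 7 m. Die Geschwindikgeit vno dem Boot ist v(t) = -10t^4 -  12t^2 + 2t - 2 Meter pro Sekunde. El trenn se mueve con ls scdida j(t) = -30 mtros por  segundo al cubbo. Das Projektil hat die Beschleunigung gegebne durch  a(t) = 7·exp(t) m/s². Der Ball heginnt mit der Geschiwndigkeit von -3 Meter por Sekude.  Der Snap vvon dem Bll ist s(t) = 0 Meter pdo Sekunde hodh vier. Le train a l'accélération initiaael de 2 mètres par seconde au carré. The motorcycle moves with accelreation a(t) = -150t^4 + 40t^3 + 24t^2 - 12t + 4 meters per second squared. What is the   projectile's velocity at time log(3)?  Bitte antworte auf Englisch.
To find the answer, we compute 1 integral of a(t) = 7·exp(t). The integral of acceleration, with v(0) = 7, gives velocity: v(t) = 7·exp(t). From the given velocity equation v(t) = 7·exp(t), we substitute t = log(3) to get v = 21.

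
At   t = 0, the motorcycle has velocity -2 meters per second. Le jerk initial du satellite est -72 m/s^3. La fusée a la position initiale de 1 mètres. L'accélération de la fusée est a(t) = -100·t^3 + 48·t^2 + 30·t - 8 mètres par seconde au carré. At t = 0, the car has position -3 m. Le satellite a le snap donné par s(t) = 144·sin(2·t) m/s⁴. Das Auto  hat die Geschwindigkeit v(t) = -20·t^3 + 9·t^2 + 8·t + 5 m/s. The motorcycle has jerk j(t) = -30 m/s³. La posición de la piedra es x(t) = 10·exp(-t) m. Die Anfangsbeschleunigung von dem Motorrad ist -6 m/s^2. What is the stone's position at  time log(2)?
From the given position equation x(t) = 10·exp(-t), we substitute t = log(2) to get x = 5.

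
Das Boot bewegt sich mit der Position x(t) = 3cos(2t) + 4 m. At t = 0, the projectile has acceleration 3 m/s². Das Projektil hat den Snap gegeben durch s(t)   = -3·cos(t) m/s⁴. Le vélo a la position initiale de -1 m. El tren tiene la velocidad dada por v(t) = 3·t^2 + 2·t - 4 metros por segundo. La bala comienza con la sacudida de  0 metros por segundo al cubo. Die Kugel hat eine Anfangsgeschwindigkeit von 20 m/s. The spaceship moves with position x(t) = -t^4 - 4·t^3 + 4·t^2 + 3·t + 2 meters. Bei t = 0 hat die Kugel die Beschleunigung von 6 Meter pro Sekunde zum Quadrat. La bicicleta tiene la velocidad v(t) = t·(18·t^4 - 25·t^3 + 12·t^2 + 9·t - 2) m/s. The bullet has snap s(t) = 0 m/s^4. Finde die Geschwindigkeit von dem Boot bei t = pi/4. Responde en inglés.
We must differentiate our position equation x(t) = 3·cos(2·t) + 4 1 time. Taking d/dt of x(t), we find v(t) = -6·sin(2·t). We have velocity v(t) = -6·sin(2·t). Substituting t = pi/4: v(pi/4) = -6.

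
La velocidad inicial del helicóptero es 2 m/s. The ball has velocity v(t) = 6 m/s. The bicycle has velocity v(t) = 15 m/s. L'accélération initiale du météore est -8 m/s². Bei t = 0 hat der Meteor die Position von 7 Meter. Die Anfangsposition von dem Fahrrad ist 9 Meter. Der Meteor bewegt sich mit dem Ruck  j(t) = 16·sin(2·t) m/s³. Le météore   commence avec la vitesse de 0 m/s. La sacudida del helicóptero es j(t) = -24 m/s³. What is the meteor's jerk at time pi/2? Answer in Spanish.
De la ecuación de la sacudida j(t) = 16·sin(2·t), sustituimos t = pi/2 para obtener j = 0.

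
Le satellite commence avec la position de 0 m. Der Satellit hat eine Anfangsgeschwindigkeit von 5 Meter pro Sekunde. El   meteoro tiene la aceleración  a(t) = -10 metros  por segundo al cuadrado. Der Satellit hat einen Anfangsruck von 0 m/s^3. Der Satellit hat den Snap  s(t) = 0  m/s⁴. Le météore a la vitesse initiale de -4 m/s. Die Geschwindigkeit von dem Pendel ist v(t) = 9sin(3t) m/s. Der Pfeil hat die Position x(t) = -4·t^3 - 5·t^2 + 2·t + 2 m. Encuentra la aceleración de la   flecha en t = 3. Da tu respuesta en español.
Debemos derivar nuestra ecuación de la posición x(t) = -4·t^3 - 5·t^2 + 2·t + 2 2 veces. Derivando la posición, obtenemos la velocidad: v(t) = -12·t^2 - 10·t + 2. La derivada de la velocidad da la aceleración: a(t) = -24·t - 10. De la ecuación de la aceleración a(t) = -24·t - 10, sustituimos t = 3 para obtener a = -82.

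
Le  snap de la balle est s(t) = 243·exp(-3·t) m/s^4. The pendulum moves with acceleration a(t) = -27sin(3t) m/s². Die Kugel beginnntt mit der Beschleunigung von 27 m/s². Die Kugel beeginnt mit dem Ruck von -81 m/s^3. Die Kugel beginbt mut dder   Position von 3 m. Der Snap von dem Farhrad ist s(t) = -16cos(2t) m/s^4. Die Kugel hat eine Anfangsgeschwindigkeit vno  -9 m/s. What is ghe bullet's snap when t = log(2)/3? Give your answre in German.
Mit s(t) = 243·exp(-3·t) und Einsetzen von t = log(2)/3, finden wir s = 243/2.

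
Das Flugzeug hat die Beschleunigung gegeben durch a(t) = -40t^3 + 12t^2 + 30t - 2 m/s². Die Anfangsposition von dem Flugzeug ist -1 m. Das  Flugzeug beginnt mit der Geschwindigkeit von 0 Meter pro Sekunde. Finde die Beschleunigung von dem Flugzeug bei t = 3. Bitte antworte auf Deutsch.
Wir haben die Beschleunigung a(t) = -40·t^3 + 12·t^2 + 30·t - 2. Durch Einsetzen von t = 3: a(3) = -884.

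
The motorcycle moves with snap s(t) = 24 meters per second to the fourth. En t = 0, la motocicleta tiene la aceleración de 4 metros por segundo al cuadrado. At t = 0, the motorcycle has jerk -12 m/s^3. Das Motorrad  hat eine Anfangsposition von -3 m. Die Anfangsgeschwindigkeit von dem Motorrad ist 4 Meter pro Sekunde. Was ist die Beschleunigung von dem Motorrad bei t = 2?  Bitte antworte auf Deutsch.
Wir müssen unsere Gleichung für den Snap s(t) = 24 2-mal integrieren. Die Stammfunktion von dem Snap ist der Ruck. Mit j(0) = -12 erhalten wir j(t) = 24·t - 12. Durch Integration von dem Ruck und Verwendung der Anfangsbedingung a(0) = 4, erhalten wir a(t) = 12·t^2 - 12·t + 4. Aus der Gleichung für die Beschleunigung a(t) = 12·t^2 - 12·t + 4, setzen wir t = 2 ein und erhalten a = 28.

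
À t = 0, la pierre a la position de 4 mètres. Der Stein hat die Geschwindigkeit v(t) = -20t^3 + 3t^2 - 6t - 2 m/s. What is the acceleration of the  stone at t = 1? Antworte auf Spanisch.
Debemos derivar nuestra ecuación de la velocidad v(t) = -20·t^3 + 3·t^2 - 6·t - 2 1 vez. Derivando la velocidad, obtenemos la aceleración: a(t) = -60·t^2 + 6·t - 6. Tenemos la aceleración a(t) = -60·t^2 + 6·t - 6. Sustituyendo t = 1: a(1) = -60.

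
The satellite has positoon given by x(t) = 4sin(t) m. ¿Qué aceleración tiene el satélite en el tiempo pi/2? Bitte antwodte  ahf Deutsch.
Um dies zu lösen, müssen wir 2 Ableitungen unserer Gleichung für die Position x(t) = 4·sin(t) nehmen. Durch Ableiten von der Position erhalten wir die Geschwindigkeit: v(t) = 4·cos(t). Die Ableitung von der Geschwindigkeit ergibt die Beschleunigung: a(t) = -4·sin(t). Wir haben die Beschleunigung a(t) = -4·sin(t). Durch Einsetzen von t = pi/2: a(pi/2) = -4.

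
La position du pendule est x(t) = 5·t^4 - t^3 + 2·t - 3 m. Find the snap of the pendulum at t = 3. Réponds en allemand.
Ausgehend von der Position x(t) = 5·t^4 - t^3 + 2·t - 3, nehmen wir 4 Ableitungen. Die Ableitung von der Position ergibt die Geschwindigkeit: v(t) = 20·t^3 - 3·t^2 + 2. Die Ableitung von der Geschwindigkeit ergibt die Beschleunigung: a(t) = 60·t^2 - 6·t. Die Ableitung von der Beschleunigung ergibt den Ruck: j(t) = 120·t - 6. Die Ableitung von dem Ruck ergibt den Snap: s(t) = 120. Mit s(t) = 120 und Einsetzen von t = 3, finden wir s = 120.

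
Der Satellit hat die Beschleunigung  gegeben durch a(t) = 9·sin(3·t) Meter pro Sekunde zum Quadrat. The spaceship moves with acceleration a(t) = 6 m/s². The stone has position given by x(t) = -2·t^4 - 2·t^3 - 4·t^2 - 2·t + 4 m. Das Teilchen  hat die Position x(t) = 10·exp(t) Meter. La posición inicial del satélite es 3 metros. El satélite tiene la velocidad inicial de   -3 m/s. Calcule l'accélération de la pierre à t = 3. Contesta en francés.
En partant de la position x(t) = -2·t^4 - 2·t^3 - 4·t^2 - 2·t + 4, nous prenons 2 dérivées. En dérivant la position, nous obtenons la vitesse: v(t) = -8·t^3 - 6·t^2 - 8·t - 2. En dérivant la vitesse, nous obtenons l'accélération: a(t) = -24·t^2 - 12·t - 8. De l'équation de l'accélération a(t) = -24·t^2 - 12·t - 8, nous substituons t = 3 pour obtenir a = -260.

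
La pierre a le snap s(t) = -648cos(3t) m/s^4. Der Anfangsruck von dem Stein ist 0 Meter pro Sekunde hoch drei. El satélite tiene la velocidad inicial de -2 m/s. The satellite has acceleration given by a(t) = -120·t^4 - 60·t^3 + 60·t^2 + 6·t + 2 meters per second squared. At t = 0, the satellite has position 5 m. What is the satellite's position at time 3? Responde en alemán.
Wir müssen unsere Gleichung für die Beschleunigung a(t) = -120·t^4 - 60·t^3 + 60·t^2 + 6·t + 2 2-mal integrieren. Mit ∫a(t)dt und Anwendung von v(0) = -2, finden wir v(t) = -24·t^5 - 15·t^4 + 20·t^3 + 3·t^2 + 2·t - 2. Mit ∫v(t)dt und Anwendung von x(0) = 5, finden wir x(t) = -4·t^6 - 3·t^5 + 5·t^4 + t^3 + t^2 - 2·t + 5. Mit x(t) = -4·t^6 - 3·t^5 + 5·t^4 + t^3 + t^2 - 2·t + 5 und Einsetzen von t = 3, finden wir x = -3205.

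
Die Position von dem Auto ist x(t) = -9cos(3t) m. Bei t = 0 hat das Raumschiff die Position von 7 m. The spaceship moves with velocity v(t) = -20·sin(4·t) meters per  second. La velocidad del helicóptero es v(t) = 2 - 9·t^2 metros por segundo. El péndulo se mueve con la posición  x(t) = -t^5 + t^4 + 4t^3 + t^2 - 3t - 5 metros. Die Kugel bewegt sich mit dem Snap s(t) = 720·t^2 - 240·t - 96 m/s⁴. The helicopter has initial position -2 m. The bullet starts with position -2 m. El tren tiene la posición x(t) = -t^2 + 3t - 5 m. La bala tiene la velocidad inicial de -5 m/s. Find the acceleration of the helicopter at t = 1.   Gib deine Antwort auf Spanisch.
Partiendo de la velocidad v(t) = 2 - 9·t^2, tomamos 1 derivada. La derivada de la velocidad da la aceleración: a(t) = -18·t. De la ecuación de la aceleración a(t) = -18·t, sustituimos t = 1 para obtener a = -18.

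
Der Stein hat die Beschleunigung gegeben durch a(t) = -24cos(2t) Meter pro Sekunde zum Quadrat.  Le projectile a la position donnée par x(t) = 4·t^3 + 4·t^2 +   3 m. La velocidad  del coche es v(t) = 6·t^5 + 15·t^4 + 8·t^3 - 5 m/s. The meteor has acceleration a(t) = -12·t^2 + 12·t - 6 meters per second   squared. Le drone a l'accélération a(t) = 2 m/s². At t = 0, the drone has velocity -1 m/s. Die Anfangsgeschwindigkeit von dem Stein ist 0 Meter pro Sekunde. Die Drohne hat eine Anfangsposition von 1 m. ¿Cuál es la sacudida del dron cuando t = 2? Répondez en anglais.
Starting from acceleration a(t) = 2, we take 1 derivative. Taking d/dt of a(t), we find j(t) = 0. From the given jerk equation j(t) = 0, we substitute t = 2 to get j = 0.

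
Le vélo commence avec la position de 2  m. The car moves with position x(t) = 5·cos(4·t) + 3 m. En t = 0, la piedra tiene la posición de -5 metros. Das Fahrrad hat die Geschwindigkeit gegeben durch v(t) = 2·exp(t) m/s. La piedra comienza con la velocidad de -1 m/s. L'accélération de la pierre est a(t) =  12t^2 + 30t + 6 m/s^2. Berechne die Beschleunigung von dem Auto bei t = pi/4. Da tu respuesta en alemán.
Um dies zu lösen, müssen wir 2 Ableitungen unserer Gleichung für die Position x(t) = 5·cos(4·t) + 3 nehmen. Mit d/dt von x(t) finden wir v(t) = -20·sin(4·t). Die Ableitung von der Geschwindigkeit ergibt die Beschleunigung: a(t) = -80·cos(4·t). Aus der Gleichung für die Beschleunigung a(t) = -80·cos(4·t), setzen wir t = pi/4 ein und erhalten a = 80.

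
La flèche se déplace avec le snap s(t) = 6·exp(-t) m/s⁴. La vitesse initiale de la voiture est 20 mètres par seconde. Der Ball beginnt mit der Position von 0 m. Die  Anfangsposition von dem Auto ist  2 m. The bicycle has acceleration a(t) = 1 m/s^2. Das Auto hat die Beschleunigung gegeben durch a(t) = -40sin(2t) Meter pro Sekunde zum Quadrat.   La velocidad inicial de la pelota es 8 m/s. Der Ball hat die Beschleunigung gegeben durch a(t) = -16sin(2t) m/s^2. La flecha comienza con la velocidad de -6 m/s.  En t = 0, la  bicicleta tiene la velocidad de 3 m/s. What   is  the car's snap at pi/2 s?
We must differentiate our acceleration equation a(t) = -40·sin(2·t) 2 times. Taking d/dt of a(t), we find j(t) = -80·cos(2·t). The derivative of jerk gives snap: s(t) = 160·sin(2·t). From the given snap equation s(t) = 160·sin(2·t), we substitute t = pi/2 to get s = 0.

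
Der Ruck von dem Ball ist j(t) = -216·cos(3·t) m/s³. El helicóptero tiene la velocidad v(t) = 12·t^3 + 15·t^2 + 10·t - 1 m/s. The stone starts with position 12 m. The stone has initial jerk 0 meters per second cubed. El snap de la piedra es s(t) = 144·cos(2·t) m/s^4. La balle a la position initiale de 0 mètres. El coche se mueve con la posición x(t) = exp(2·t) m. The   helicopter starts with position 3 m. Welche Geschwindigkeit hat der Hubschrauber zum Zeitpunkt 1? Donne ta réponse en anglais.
We have velocity v(t) = 12·t^3 + 15·t^2 + 10·t - 1. Substituting t = 1: v(1) = 36.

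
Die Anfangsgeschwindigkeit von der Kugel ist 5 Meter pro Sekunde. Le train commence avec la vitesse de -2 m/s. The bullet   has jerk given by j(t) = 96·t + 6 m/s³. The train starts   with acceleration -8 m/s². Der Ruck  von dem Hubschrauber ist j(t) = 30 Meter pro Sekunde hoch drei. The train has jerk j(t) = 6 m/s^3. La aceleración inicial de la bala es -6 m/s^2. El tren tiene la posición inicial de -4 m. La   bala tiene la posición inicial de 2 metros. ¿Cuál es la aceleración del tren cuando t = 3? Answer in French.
Nous devons intégrer notre équation du jerk j(t) = 6 1 fois. En intégrant le jerk et en utilisant la condition initiale a(0) = -8, nous obtenons a(t) = 6·t - 8. De l'équation de l'accélération a(t) = 6·t - 8, nous substituons t = 3 pour obtenir a = 10.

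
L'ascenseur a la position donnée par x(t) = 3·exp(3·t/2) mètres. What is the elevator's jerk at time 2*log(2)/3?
We must differentiate our position equation x(t) = 3·exp(3·t/2) 3 times. Taking d/dt of x(t), we find v(t) = 9·exp(3·t/2)/2. Taking d/dt of v(t), we find a(t) = 27·exp(3·t/2)/4. Differentiating acceleration, we get jerk: j(t) = 81·exp(3·t/2)/8. We have jerk j(t) = 81·exp(3·t/2)/8. Substituting t = 2*log(2)/3: j(2*log(2)/3) = 81/4.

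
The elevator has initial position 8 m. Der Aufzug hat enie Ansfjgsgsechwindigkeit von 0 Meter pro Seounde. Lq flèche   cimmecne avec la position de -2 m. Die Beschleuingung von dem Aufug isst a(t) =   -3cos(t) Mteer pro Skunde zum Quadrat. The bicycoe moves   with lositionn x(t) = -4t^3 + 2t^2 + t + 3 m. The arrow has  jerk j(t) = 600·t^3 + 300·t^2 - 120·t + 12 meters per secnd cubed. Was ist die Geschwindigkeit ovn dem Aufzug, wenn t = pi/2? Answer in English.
We must find the antiderivative of our acceleration equation a(t) = -3·cos(t) 1 time. Integrating acceleration and using the initial condition v(0) = 0, we get v(t) = -3·sin(t). Using v(t) = -3·sin(t) and substituting t = pi/2, we find v = -3.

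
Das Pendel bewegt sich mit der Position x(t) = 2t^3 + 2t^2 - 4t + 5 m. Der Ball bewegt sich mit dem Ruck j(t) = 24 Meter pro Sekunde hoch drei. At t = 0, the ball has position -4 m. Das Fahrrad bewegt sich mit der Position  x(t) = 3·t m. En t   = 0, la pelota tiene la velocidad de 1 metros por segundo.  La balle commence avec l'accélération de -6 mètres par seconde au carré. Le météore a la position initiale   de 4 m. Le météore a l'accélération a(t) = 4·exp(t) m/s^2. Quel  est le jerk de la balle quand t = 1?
De l'équation du jerk j(t) = 24, nous substituons t = 1 pour obtenir j = 24.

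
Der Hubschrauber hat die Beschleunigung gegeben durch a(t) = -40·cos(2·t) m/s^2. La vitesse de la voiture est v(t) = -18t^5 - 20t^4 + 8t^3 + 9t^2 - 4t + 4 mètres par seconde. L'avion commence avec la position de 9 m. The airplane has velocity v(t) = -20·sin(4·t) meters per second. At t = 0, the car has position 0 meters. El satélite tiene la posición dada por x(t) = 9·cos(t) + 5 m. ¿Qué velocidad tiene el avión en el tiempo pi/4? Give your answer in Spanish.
Tenemos la velocidad v(t) = -20·sin(4·t). Sustituyendo t = pi/4: v(pi/4) = 0.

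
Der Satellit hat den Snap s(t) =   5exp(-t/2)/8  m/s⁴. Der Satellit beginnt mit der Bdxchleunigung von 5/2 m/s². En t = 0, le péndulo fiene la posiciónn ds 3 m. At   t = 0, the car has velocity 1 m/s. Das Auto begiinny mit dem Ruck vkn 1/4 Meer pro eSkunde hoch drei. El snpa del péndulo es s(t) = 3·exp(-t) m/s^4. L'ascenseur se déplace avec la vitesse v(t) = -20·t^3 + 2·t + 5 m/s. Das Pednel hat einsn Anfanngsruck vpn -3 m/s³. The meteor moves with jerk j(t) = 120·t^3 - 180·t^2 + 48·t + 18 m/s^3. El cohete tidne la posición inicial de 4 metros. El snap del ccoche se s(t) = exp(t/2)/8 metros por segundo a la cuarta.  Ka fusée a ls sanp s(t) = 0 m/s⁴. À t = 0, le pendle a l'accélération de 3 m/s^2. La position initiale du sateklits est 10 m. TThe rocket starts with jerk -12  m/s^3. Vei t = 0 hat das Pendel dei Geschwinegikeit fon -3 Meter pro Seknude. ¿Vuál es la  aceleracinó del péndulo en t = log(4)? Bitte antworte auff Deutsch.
Ausgehend von dem Snap s(t) = 3·exp(-t), nehmen wir 2 Integrale. Durch Integration von dem Snap und Verwendung der Anfangsbedingung j(0) = -3, erhalten wir j(t) = -3·exp(-t). Durch Integration von dem Ruck und Verwendung der Anfangsbedingung a(0) = 3, erhalten wir a(t) = 3·exp(-t). Wir haben die Beschleunigung a(t) = 3·exp(-t). Durch Einsetzen von t = log(4): a(log(4)) = 3/4.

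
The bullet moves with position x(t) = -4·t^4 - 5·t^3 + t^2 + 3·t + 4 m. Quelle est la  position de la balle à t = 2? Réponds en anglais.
We have position x(t) = -4·t^4 - 5·t^3 + t^2 + 3·t + 4. Substituting t = 2: x(2) = -90.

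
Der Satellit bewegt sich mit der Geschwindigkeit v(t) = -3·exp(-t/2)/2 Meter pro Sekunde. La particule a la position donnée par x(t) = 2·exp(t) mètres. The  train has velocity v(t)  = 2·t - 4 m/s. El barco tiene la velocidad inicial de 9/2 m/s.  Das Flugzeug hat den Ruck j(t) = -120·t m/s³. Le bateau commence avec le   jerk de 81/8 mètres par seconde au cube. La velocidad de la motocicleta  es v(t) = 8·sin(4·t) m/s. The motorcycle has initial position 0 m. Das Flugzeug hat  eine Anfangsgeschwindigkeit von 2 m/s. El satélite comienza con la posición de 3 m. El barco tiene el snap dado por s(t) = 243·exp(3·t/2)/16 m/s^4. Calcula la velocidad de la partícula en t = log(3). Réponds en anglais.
Starting from position x(t) = 2·exp(t), we take 1 derivative. Differentiating position, we get velocity: v(t) = 2·exp(t). We have velocity v(t) = 2·exp(t). Substituting t = log(3): v(log(3)) = 6.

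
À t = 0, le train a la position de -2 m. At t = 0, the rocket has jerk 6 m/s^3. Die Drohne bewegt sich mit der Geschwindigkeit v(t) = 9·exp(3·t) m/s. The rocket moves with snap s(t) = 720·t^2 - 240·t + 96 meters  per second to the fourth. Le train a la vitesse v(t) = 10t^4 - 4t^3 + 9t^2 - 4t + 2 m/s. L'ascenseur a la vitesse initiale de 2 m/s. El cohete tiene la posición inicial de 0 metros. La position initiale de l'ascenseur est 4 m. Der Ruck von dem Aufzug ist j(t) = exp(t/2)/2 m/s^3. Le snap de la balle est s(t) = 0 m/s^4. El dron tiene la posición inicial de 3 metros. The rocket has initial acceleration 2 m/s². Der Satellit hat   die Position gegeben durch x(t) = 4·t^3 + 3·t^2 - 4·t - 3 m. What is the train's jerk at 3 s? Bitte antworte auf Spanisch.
Para resolver esto, necesitamos tomar 2 derivadas de nuestra ecuación de la velocidad v(t) = 10·t^4 - 4·t^3 + 9·t^2 - 4·t + 2. Tomando d/dt de v(t), encontramos a(t) = 40·t^3 - 12·t^2 + 18·t - 4. Derivando la aceleración, obtenemos la sacudida: j(t) = 120·t^2 - 24·t + 18. De la ecuación de la sacudida j(t) = 120·t^2 - 24·t + 18, sustituimos t = 3 para obtener j = 1026.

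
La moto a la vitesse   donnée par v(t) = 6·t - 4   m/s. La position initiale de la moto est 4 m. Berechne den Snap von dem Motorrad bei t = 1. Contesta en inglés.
We must differentiate our velocity equation v(t) = 6·t - 4 3 times. The derivative of velocity gives acceleration: a(t) = 6. The derivative of acceleration gives jerk: j(t) = 0. The derivative of jerk gives snap: s(t) = 0. We have snap s(t) = 0. Substituting t = 1: s(1) = 0.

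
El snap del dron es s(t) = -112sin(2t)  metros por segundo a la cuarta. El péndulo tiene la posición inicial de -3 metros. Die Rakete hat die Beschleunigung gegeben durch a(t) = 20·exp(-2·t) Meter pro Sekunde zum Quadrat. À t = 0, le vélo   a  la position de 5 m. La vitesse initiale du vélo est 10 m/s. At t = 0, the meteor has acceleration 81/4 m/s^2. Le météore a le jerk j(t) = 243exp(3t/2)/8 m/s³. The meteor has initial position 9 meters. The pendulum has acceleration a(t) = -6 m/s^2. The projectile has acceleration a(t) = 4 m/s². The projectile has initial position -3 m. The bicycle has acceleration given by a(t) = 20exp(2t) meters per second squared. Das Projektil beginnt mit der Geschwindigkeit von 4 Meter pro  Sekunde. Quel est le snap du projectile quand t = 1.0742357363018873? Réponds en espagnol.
Partiendo de la aceleración a(t) = 4, tomamos 2 derivadas. La derivada de la aceleración da la sacudida: j(t) = 0. Derivando la sacudida, obtenemos el snap: s(t) = 0. Usando s(t) = 0 y sustituyendo t = 1.0742357363018873, encontramos s = 0.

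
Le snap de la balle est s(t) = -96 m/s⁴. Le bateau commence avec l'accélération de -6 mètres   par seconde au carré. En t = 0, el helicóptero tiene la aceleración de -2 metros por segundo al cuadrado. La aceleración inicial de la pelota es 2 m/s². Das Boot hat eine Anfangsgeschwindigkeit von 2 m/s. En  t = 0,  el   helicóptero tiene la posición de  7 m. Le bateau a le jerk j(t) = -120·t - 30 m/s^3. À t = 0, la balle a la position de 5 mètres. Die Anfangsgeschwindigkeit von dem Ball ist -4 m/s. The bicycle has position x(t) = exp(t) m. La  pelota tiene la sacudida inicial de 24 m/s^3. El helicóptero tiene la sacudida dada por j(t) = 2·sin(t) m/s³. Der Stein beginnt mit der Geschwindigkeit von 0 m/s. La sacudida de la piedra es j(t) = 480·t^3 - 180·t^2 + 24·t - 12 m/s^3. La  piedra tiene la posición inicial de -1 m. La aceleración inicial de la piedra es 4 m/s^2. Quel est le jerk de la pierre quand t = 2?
Nous avons le jerk j(t) = 480·t^3 - 180·t^2 + 24·t - 12. En substituant t = 2: j(2) = 3156.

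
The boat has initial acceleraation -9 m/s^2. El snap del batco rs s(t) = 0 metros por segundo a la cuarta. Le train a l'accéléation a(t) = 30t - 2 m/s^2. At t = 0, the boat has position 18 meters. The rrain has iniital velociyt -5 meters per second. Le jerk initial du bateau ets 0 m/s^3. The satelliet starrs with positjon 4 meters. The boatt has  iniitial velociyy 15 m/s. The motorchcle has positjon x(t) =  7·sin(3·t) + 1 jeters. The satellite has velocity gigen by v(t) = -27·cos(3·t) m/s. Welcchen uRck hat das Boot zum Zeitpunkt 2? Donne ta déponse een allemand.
Wir müssen das Integral unserer Gleichung für den Snap s(t) = 0 1-mal finden. Durch Integration von dem Snap und Verwendung der Anfangsbedingung j(0) = 0, erhalten wir j(t) = 0. Mit j(t) = 0 und Einsetzen von t = 2, finden wir j = 0.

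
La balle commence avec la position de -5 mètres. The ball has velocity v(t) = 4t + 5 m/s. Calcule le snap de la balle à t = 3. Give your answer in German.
Wir müssen unsere Gleichung für die Geschwindigkeit v(t) = 4·t + 5 3-mal ableiten. Die Ableitung von der Geschwindigkeit ergibt die Beschleunigung: a(t) = 4. Die Ableitung von der Beschleunigung ergibt den Ruck: j(t) = 0. Durch Ableiten von dem Ruck erhalten wir den Snap: s(t) = 0. Mit s(t) = 0 und Einsetzen von t = 3, finden wir s = 0.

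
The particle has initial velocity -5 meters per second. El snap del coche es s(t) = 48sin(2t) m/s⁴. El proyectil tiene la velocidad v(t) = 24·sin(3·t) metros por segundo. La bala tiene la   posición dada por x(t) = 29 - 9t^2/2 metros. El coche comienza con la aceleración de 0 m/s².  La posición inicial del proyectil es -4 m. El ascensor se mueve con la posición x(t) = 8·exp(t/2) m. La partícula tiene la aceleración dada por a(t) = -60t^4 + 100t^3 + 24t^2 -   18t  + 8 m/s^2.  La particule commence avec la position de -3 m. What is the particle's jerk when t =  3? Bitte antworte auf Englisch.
We must differentiate our acceleration equation a(t) = -60·t^4 + 100·t^3 + 24·t^2 - 18·t + 8 1 time. Taking d/dt of a(t), we find j(t) = -240·t^3 + 300·t^2 + 48·t - 18. We have jerk j(t) = -240·t^3 + 300·t^2 + 48·t - 18. Substituting t = 3: j(3) = -3654.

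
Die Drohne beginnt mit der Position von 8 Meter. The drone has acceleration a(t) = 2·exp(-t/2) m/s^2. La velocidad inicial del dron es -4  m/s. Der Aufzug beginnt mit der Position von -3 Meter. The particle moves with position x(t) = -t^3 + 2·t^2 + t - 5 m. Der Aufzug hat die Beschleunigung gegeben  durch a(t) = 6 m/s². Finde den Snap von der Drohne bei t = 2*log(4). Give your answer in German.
Wir müssen unsere Gleichung für die Beschleunigung a(t) = 2·exp(-t/2) 2-mal ableiten. Durch Ableiten von der Beschleunigung erhalten wir den Ruck: j(t) = -exp(-t/2). Die Ableitung von dem Ruck ergibt den Snap: s(t) = exp(-t/2)/2. Aus der Gleichung für den Snap s(t) = exp(-t/2)/2, setzen wir t = 2*log(4) ein und erhalten s = 1/8.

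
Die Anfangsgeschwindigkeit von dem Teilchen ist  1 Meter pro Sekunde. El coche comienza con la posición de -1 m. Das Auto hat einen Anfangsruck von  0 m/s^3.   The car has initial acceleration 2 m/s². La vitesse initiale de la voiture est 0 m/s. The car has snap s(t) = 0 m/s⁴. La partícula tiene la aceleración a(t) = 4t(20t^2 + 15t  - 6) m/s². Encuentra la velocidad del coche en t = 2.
Para resolver esto, necesitamos tomar 3 antiderivadas de nuestra ecuación del snap s(t) = 0. Tomando ∫s(t)dt y aplicando j(0) = 0, encontramos j(t) = 0. La antiderivada de la sacudida, con a(0) = 2, da la aceleración: a(t) = 2. Tomando ∫a(t)dt y aplicando v(0) = 0, encontramos v(t) = 2·t. Tenemos la velocidad v(t) = 2·t. Sustituyendo t = 2: v(2) = 4.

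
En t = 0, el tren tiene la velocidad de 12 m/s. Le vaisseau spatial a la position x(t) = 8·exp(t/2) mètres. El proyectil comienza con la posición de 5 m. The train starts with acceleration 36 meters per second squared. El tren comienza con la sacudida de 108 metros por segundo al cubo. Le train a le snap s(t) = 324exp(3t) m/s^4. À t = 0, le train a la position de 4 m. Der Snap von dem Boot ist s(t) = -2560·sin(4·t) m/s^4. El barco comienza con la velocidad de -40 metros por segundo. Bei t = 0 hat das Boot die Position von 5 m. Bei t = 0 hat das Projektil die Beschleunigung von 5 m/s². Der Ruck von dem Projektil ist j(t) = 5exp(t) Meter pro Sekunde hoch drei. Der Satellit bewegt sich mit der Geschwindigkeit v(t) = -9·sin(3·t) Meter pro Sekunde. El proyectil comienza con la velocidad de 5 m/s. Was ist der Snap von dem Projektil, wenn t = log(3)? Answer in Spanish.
Para resolver esto, necesitamos tomar 1 derivada de nuestra ecuación de la sacudida j(t) = 5·exp(t). Derivando la sacudida, obtenemos el snap: s(t) = 5·exp(t). De la ecuación del snap s(t) = 5·exp(t), sustituimos t = log(3) para obtener s = 15.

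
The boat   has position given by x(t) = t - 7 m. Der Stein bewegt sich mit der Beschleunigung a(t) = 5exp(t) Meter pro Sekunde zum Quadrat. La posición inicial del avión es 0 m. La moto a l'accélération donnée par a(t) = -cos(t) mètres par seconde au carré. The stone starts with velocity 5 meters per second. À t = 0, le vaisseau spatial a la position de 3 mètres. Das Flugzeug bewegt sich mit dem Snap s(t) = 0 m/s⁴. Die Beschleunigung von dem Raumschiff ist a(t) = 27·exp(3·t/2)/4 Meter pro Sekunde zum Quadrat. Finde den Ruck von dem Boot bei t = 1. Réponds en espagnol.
Para resolver esto, necesitamos tomar 3 derivadas de nuestra ecuación de la posición x(t) = t - 7. Derivando la posición, obtenemos la velocidad: v(t) = 1. La derivada de la velocidad da la aceleración: a(t) = 0. La derivada de la aceleración da la sacudida: j(t) = 0. Usando j(t) = 0 y sustituyendo t = 1, encontramos j = 0.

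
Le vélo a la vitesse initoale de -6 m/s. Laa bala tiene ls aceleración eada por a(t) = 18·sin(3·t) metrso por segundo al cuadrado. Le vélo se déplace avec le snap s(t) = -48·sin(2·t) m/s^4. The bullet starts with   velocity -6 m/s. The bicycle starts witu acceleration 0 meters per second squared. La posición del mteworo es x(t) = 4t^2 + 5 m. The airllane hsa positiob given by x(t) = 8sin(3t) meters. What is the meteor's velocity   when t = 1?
We must differentiate our position equation x(t) = 4·t^2 + 5 1 time. Taking d/dt of x(t), we find v(t) = 8·t. Using v(t) = 8·t and substituting t = 1, we find v = 8.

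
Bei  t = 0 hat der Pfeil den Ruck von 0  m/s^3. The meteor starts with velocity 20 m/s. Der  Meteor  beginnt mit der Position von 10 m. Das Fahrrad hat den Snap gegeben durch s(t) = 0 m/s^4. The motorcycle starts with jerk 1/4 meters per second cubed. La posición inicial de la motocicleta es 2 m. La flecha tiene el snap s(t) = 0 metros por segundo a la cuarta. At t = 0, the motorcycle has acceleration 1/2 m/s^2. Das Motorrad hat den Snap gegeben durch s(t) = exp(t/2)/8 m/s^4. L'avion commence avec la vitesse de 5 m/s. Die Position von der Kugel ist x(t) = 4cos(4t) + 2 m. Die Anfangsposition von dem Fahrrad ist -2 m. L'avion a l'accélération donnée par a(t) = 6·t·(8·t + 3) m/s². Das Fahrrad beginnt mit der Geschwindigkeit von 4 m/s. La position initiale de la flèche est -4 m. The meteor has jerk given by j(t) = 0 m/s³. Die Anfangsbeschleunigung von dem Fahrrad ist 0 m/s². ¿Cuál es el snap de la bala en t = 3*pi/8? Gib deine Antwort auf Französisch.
En partant de la position x(t) = 4·cos(4·t) + 2, nous prenons 4 dérivées. En prenant d/dt de x(t), nous trouvons v(t) = -16·sin(4·t). La dérivée de la vitesse donne l'accélération: a(t) = -64·cos(4·t). En prenant d/dt de a(t), nous trouvons j(t) = 256·sin(4·t). La dérivée du jerk donne le snap: s(t) = 1024·cos(4·t). En utilisant s(t) = 1024·cos(4·t) et en substituant t = 3*pi/8, nous trouvons s = 0.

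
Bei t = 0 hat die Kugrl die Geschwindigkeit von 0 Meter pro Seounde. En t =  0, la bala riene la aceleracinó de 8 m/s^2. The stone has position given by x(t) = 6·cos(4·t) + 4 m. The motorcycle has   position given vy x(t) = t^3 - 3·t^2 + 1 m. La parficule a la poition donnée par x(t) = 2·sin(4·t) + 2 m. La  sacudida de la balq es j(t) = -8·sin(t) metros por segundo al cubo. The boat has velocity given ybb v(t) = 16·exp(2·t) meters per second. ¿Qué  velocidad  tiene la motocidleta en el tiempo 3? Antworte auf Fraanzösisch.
Nous devons dériver notre équation de la position x(t) = t^3 - 3·t^2 + 1 1 fois. En prenant d/dt de x(t), nous trouvons v(t) = 3·t^2 - 6·t. De l'équation de la vitesse v(t) = 3·t^2 - 6·t, nous substituons t = 3 pour obtenir v = 9.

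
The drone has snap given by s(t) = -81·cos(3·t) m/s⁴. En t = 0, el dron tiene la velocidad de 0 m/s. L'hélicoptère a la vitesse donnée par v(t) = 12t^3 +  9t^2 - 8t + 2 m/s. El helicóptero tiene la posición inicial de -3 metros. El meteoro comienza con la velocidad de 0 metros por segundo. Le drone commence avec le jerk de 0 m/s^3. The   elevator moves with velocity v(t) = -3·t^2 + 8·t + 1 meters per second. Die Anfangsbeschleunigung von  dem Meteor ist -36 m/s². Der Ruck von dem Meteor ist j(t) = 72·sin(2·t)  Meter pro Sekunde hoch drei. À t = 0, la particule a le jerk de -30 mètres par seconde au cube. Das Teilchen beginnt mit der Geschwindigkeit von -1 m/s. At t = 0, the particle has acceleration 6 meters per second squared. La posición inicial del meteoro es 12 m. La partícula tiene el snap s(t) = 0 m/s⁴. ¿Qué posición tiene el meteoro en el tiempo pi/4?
Para resolver esto, necesitamos tomar 3 antiderivadas de nuestra ecuación de la sacudida j(t) = 72·sin(2·t). La integral de la sacudida, con a(0) = -36, da la aceleración: a(t) = -36·cos(2·t). Integrando la aceleración y usando la condición inicial v(0) = 0, obtenemos v(t) = -18·sin(2·t). La integral de la velocidad es la posición. Usando x(0) = 12, obtenemos x(t) = 9·cos(2·t) + 3. Usando x(t) = 9·cos(2·t) + 3 y sustituyendo t = pi/4, encontramos x = 3.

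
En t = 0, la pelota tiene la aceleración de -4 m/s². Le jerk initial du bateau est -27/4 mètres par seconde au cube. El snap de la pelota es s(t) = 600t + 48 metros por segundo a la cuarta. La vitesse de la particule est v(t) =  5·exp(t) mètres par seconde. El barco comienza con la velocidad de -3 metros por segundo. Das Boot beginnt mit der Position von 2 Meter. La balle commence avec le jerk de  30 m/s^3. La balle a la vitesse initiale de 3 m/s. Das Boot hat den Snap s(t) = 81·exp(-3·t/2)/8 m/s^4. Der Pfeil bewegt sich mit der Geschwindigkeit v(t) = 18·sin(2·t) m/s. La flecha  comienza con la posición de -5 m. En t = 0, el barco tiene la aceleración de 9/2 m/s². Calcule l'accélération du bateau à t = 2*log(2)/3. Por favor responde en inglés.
We must find the integral of our snap equation s(t) = 81·exp(-3·t/2)/8 2 times. The integral of snap is jerk. Using j(0) = -27/4, we get j(t) = -27·exp(-3·t/2)/4. The integral of jerk is acceleration. Using a(0) = 9/2, we get a(t) = 9·exp(-3·t/2)/2. From the given acceleration equation a(t) = 9·exp(-3·t/2)/2, we substitute t = 2*log(2)/3 to get a = 9/4.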